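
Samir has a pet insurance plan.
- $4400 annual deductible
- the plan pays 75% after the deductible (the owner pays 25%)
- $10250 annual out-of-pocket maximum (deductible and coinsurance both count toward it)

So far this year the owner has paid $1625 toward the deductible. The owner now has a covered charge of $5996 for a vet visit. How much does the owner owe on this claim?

Remaining deductible: $4400 − $1625 = $2775.
The remaining $3221 (= $5996 − $2775) moves to coinsurance.
25% of $3221 = $805.25 falls to the owner.
That puts the owner's cost at $2775 + $805.25 = $3580.25 before any cap.
Cumulative spending $1625 + $3580.25 = $5205.25 stays under the $10250 maximum.

$3580.25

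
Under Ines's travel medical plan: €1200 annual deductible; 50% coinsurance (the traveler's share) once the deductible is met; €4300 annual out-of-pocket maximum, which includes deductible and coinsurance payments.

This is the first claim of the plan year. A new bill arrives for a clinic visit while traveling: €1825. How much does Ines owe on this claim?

Deductible not yet touched, so the first €1200 of the bill goes to the deductible.
The remaining €625 (= €1825 − €1200) moves to coinsurance.
50% of €625 = €312.50 falls to the traveler.
So the traveler owes €1200 + €312.50 = €1512.50 before any cap.
Cumulative spending €0 + €1512.50 = €1512.50 stays under the €4300 maximum.

€1512.50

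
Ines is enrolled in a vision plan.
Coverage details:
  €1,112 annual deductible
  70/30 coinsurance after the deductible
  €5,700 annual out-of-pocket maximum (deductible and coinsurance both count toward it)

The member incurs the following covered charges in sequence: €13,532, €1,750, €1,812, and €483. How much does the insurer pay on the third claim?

Bill 1, €13,532: €1,112 to deductible, leaving €12,420; coinsurance €12,420 × 30% = €3,726. Member pays €4,838; OOP now €4,838. Plan pays €13,532 − €4,838 = €8,694.
Bill 2, €1,750: deductible already satisfied, so member's share is 30% × €1,750 = €525. Member owes €525 (running OOP €5,363). Plan pays €1,750 − €525 = €1,225.
Bill 3, €1,812: deductible met; 30% of €1,812 = €543.60. OOP would hit €5,906.60 > €5,700, so the cap limits the member to €5,700 − €5,363 = €337. Insurer: €1,812 − €337 = €1,475.

€1,475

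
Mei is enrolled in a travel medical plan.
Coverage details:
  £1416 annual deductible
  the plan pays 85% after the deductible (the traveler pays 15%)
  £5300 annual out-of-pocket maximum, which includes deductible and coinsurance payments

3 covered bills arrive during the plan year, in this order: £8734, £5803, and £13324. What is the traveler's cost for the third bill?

£1915.85

Claim 1 — £8734: £1416 finishes the deductible; £7318 goes to coinsurance; traveler's 15% is £1097.70. Traveler owes £2513.70 (running OOP £2513.70).
Claim 2 — £5803: deductible already satisfied, so traveler's share is 15% × £5803 = £870.45. Traveler owes £870.45 (running OOP £3384.15).
Claim 3 — £13324: 15% coinsurance on £13324 = £1998.60. That would push OOP to £5382.75, over the £5300 cap, so traveler pays £5300 − £3384.15 = £1915.85.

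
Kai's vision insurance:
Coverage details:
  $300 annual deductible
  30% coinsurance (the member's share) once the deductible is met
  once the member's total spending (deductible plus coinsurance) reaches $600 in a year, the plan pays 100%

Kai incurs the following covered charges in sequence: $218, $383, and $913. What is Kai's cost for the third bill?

Claim 1 — $218: all of it applies to the deductible. Cost to member: $218. OOP to date $218.
Claim 2 — $383: $82 to deductible, leaving $301; 30% of $301 = $90.30. Member owes $172.30 (running OOP $390.30).
Claim 3 — $913: deductible already satisfied, so member's share is 30% × $913 = $273.90. OOP would hit $664.20 > $600, so the cap limits the member to $600 − $390.30 = $209.70.

$209.70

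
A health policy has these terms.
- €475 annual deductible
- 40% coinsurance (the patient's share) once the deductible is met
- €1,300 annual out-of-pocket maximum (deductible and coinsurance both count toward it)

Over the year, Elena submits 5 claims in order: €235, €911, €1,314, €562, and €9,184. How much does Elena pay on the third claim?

€525.60

Claim 1 — €235: entire amount goes to the deductible. Patient pays €235; OOP now €235.
Claim 2 — €911: €240 finishes the deductible; €671 goes to coinsurance; patient's 40% is €268.40. Cost to patient: €508.40. OOP to date €743.40.
Claim 3 — €1,314: 40% coinsurance on €1,314 = €525.60. Patient pays €525.60; OOP now €1,269.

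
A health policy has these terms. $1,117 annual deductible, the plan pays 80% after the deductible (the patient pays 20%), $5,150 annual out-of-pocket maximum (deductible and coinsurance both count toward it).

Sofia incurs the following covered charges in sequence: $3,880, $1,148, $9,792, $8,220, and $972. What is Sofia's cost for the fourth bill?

Claim 1 ($3,880): $1,117 finishes the deductible; $2,763 goes to coinsurance; coinsurance $2,763 × 20% = $552.60. Patient owes $1,669.60 (running OOP $1,669.60).
Claim 2 ($1,148): 20% coinsurance on $1,148 = $229.60. Patient owes $229.60 (running OOP $1,899.20).
Claim 3 ($9,792): deductible met; 20% of $9,792 = $1,958.40. Patient owes $1,958.40 (running OOP $3,857.60).
Claim 4 ($8,220): deductible already satisfied, so patient's share is 20% × $8,220 = $1,644. OOP would hit $5,501.60 > $5,150, so the cap limits the patient to $5,150 − $3,857.60 = $1,292.40.

$1,292.40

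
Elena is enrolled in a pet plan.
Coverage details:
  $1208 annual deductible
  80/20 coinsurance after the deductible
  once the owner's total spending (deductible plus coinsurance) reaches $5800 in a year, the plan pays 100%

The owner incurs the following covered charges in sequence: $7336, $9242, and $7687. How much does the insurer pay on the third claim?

$6169

Claim 1 — $7336: $1208 finishes the deductible; $6128 goes to coinsurance; owner's 20% is $1225.60. Owner pays $2433.60; OOP now $2433.60. Plan pays $7336 − $2433.60 = $4902.40.
Claim 2 — $9242: deductible met; 20% of $9242 = $1848.40. Cost to owner: $1848.40. OOP to date $4282. Insurer: $9242 − $1848.40 = $7393.60.
Claim 3 — $7687: 20% coinsurance on $7687 = $1537.40. That would push OOP to $5819.40, over the $5800 cap, so owner pays $5800 − $4282 = $1518. Plan pays $7687 − $1518 = $6169.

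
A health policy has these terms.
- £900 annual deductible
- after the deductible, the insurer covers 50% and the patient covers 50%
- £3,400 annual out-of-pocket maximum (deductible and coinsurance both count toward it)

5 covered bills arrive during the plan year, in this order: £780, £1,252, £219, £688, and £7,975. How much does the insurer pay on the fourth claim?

£344

Claim 1 (£780): all of it applies to the deductible. Patient owes £780 (running OOP £780). Plan pays £780 − £780 = £0.
Claim 2 (£1,252): deductible takes £120, £1,132 remains; 50% of £1,132 = £566. Patient pays £686; OOP now £1,466. Plan pays £1,252 − £686 = £566.
Claim 3 (£219): 50% coinsurance on £219 = £109.50. Cost to patient: £109.50. OOP to date £1,575.50. Insurer: £219 − £109.50 = £109.50.
Claim 4 (£688): 50% coinsurance on £688 = £344. Cost to patient: £344. OOP to date £1,919.50. Plan pays £688 − £344 = £344.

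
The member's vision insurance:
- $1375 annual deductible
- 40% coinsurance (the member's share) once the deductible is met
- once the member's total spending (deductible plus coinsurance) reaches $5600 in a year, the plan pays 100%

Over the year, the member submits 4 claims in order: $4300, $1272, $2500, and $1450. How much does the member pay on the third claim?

$1000

Claim 1 — $4300: deductible takes $1375, $2925 remains; 40% of $2925 = $1170. Member pays $2545; OOP now $2545.
Claim 2 — $1272: 40% coinsurance on $1272 = $508.80. Cost to member: $508.80. OOP to date $3053.80.
Claim 3 — $2500: 40% coinsurance on $2500 = $1000. Cost to member: $1000. OOP to date $4053.80.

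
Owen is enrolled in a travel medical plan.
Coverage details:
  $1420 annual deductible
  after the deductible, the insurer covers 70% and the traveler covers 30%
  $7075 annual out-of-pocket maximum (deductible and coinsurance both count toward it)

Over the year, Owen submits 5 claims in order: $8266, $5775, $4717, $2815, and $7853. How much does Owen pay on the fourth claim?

#1 ($8266): $1420 to deductible, leaving $6846; 30% of $6846 = $2053.80. Traveler owes $3473.80 (running OOP $3473.80).
#2 ($5775): deductible met; 30% of $5775 = $1732.50. Cost to traveler: $1732.50. OOP to date $5206.30.
#3 ($4717): deductible already satisfied, so traveler's share is 30% × $4717 = $1415.10. Cost to traveler: $1415.10. OOP to date $6621.40.
#4 ($2815): deductible already satisfied, so traveler's share is 30% × $2815 = $844.50. Adding that to $6621.40 gives $7465.90, past the $7075 cap; traveler pays only $7075 − $6621.40 = $453.60.

$453.60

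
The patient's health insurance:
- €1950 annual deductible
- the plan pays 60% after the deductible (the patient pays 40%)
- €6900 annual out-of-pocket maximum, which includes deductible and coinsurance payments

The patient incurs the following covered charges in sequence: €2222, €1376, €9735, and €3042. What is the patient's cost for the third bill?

€3894

Bill 1, €2222: €1950 finishes the deductible; €272 goes to coinsurance; patient's 40% is €108.80. Patient pays €2058.80; OOP now €2058.80.
Bill 2, €1376: deductible already satisfied, so patient's share is 40% × €1376 = €550.40. Patient owes €550.40 (running OOP €2609.20).
Bill 3, €9735: 40% coinsurance on €9735 = €3894. Patient pays €3894; OOP now €6503.20.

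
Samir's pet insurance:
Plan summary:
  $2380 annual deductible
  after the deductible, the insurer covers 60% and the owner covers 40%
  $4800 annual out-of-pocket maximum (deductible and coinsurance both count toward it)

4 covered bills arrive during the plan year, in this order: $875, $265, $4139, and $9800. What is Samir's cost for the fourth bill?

#1 ($875): fully absorbed by the deductible. Cost to owner: $875. OOP to date $875.
#2 ($265): entire amount goes to the deductible. Owner owes $265 (running OOP $1140).
#3 ($4139): deductible takes $1240, $2899 remains; 40% of $2899 = $1159.60. Cost to owner: $2399.60. OOP to date $3539.60.
#4 ($9800): deductible already satisfied, so owner's share is 40% × $9800 = $3920. Adding that to $3539.60 gives $7459.60, past the $4800 cap; owner pays only $4800 − $3539.60 = $1260.40.

$1260.40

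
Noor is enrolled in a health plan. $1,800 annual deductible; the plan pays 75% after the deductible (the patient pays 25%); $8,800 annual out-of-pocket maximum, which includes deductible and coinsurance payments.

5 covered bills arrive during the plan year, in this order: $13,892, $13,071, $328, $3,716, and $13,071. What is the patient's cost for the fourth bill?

Claim 1 — $13,892: deductible takes $1,800, $12,092 remains; 25% of $12,092 = $3,023. Cost to patient: $4,823. OOP to date $4,823.
Claim 2 — $13,071: deductible met; 25% of $13,071 = $3,267.75. Patient pays $3,267.75; OOP now $8,090.75.
Claim 3 — $328: 25% coinsurance on $328 = $82. Patient pays $82; OOP now $8,172.75.
Claim 4 — $3,716: deductible met; 25% of $3,716 = $929. OOP would hit $9,101.75 > $8,800, so the cap limits the patient to $8,800 − $8,172.75 = $627.25.

$627.25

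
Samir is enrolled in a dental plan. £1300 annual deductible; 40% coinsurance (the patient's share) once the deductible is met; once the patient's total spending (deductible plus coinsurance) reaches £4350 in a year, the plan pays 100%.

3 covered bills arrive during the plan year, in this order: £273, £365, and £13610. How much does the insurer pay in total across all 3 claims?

£9898

Claim 1 — £273: all of it applies to the deductible. Patient owes £273 (running OOP £273). Insurer: £273 − £273 = £0.
Claim 2 — £365: all of it applies to the deductible. Patient pays £365; OOP now £638. Insurer: £365 − £365 = £0.
Claim 3 — £13610: £662 to deductible, leaving £12948; 40% of £12948 = £5179.20. Claim cost before the cap: £662 + £5179.20 = £5841.20. That would push OOP to £6479.20, over the £4350 cap, so patient pays £4350 − £638 = £3712. Plan pays £13610 − £3712 = £9898.
Insurer total: £0 + £0 + £9898 = £9898.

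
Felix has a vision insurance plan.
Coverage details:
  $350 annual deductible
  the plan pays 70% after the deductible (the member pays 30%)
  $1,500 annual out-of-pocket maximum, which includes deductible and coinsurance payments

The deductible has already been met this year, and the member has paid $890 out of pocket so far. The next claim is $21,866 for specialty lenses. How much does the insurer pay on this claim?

The deductible is already satisfied, so the full bill goes to coinsurance.
Coinsurance: $21,866 × 30% = $6,559.80.
Adding $6,559.80 to the $890 already spent would give $7,449.80, which exceeds the $1,500 cap; the member pays just $1,500 − $890 = $610.
The insurer covers the remainder: $21,866 − $610 = $21,256.

$21,256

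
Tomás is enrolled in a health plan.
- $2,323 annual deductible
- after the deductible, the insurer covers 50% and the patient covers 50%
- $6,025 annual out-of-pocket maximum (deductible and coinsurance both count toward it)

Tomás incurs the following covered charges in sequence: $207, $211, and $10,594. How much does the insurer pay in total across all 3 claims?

Claim 1 ($207): all of it applies to the deductible. Cost to patient: $207. OOP to date $207. Plan pays $207 − $207 = $0.
Claim 2 ($211): all of it applies to the deductible. Patient owes $211 (running OOP $418). Plan pays $211 − $211 = $0.
Claim 3 ($10,594): deductible takes $1,905, $8,689 remains; 50% of $8,689 = $4,344.50. Deductible plus coinsurance: $1,905 + $4,344.50 = $6,249.50. OOP would hit $6,667.50 > $6,025, so the cap limits the patient to $6,025 − $418 = $5,607. Plan pays $10,594 − $5,607 = $4,987.
Insurer total: $0 + $0 + $4,987 = $4,987.

$4,987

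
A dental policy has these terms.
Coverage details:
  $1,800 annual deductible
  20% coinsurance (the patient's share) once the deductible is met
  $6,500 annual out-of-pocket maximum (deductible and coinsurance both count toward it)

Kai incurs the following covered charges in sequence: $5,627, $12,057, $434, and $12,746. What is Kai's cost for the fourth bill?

Bill 1, $5,627: deductible takes $1,800, $3,827 remains; coinsurance $3,827 × 20% = $765.40. Patient owes $2,565.40 (running OOP $2,565.40).
Bill 2, $12,057: deductible already satisfied, so patient's share is 20% × $12,057 = $2,411.40. Patient owes $2,411.40 (running OOP $4,976.80).
Bill 3, $434: 20% coinsurance on $434 = $86.80. Patient owes $86.80 (running OOP $5,063.60).
Bill 4, $12,746: deductible already satisfied, so patient's share is 20% × $12,746 = $2,549.20. OOP would hit $7,612.80 > $6,500, so the cap limits the patient to $6,500 − $5,063.60 = $1,436.40.

$1,436.40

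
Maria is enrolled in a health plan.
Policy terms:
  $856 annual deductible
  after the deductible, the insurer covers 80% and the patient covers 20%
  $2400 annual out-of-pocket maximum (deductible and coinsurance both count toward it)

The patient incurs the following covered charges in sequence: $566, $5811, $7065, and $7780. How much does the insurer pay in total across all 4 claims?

$18822

Claim 1 — $566: fully absorbed by the deductible. Patient owes $566 (running OOP $566). Insurer: $566 − $566 = $0.
Claim 2 — $5811: $290 finishes the deductible; $5521 goes to coinsurance; coinsurance $5521 × 20% = $1104.20. Patient owes $1394.20 (running OOP $1960.20). Plan pays $5811 − $1394.20 = $4416.80.
Claim 3 — $7065: 20% coinsurance on $7065 = $1413. OOP would hit $3373.20 > $2400, so the cap limits the patient to $2400 − $1960.20 = $439.80. Plan pays $7065 − $439.80 = $6625.20.
Claim 4 — $7780: deductible met; 20% of $7780 = $1556. OOP would hit $3956 > $2400, so the cap limits the patient to $2400 − $2400 = $0. Plan pays $7780 − $0 = $7780.
Insurer total = bills − patient's total = $21222 − $2400 = $18822.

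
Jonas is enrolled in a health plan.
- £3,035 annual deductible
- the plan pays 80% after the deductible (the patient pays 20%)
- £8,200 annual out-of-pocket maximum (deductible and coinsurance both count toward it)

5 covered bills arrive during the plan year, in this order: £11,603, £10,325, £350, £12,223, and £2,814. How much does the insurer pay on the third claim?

Claim 1 — £11,603: £3,035 to deductible, leaving £8,568; patient's 20% is £1,713.60. Patient owes £4,748.60 (running OOP £4,748.60). Insurer: £11,603 − £4,748.60 = £6,854.40.
Claim 2 — £10,325: deductible already satisfied, so patient's share is 20% × £10,325 = £2,065. Patient pays £2,065; OOP now £6,813.60. Insurer: £10,325 − £2,065 = £8,260.
Claim 3 — £350: 20% coinsurance on £350 = £70. Patient owes £70 (running OOP £6,883.60). Plan pays £350 − £70 = £280.

£280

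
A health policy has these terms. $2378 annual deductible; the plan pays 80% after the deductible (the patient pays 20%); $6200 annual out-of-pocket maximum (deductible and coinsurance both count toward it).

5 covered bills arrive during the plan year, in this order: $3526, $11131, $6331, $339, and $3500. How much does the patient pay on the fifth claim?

Claim 1 ($3526): $2378 to deductible, leaving $1148; 20% of $1148 = $229.60. Patient owes $2607.60 (running OOP $2607.60).
Claim 2 ($11131): 20% coinsurance on $11131 = $2226.20. Cost to patient: $2226.20. OOP to date $4833.80.
Claim 3 ($6331): deductible met; 20% of $6331 = $1266.20. Patient pays $1266.20; OOP now $6100.
Claim 4 ($339): deductible met; 20% of $339 = $67.80. Patient owes $67.80 (running OOP $6167.80).
Claim 5 ($3500): 20% coinsurance on $3500 = $700. Adding that to $6167.80 gives $6867.80, past the $6200 cap; patient pays only $6200 − $6167.80 = $32.20.

$32.20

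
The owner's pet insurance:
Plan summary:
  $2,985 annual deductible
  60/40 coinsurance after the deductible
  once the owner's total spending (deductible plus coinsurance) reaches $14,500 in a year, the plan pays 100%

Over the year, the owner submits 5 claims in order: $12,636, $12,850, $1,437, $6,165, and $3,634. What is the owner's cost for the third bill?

Claim 1 — $12,636: $2,985 to deductible, leaving $9,651; coinsurance $9,651 × 40% = $3,860.40. Owner pays $6,845.40; OOP now $6,845.40.
Claim 2 — $12,850: deductible already satisfied, so owner's share is 40% × $12,850 = $5,140. Owner owes $5,140 (running OOP $11,985.40).
Claim 3 — $1,437: deductible already satisfied, so owner's share is 40% × $1,437 = $574.80. Owner pays $574.80; OOP now $12,560.20.

$574.80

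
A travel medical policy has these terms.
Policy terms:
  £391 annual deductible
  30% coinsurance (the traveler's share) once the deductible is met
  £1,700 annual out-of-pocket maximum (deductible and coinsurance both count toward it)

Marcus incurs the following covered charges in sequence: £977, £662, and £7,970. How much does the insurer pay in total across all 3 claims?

Claim 1 — £977: £391 to deductible, leaving £586; 30% of £586 = £175.80. Traveler owes £566.80 (running OOP £566.80). Plan pays £977 − £566.80 = £410.20.
Claim 2 — £662: deductible met; 30% of £662 = £198.60. Cost to traveler: £198.60. OOP to date £765.40. Plan pays £662 − £198.60 = £463.40.
Claim 3 — £7,970: deductible already satisfied, so traveler's share is 30% × £7,970 = £2,391. OOP would hit £3,156.40 > £1,700, so the cap limits the traveler to £1,700 − £765.40 = £934.60. Insurer: £7,970 − £934.60 = £7,035.40.
Insurer total = bills − traveler's total = £9,609 − £1,700 = £7,909.

£7,909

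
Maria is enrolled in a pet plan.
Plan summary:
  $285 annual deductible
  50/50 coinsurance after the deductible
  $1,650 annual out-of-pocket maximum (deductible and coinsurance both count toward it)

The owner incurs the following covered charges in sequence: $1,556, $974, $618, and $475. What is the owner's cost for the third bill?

$242.50

Claim 1 ($1,556): $285 to deductible, leaving $1,271; coinsurance $1,271 × 50% = $635.50. Owner owes $920.50 (running OOP $920.50).
Claim 2 ($974): deductible met; 50% of $974 = $487. Cost to owner: $487. OOP to date $1,407.50.
Claim 3 ($618): 50% coinsurance on $618 = $309. Adding that to $1,407.50 gives $1,716.50, past the $1,650 cap; owner pays only $1,650 − $1,407.50 = $242.50.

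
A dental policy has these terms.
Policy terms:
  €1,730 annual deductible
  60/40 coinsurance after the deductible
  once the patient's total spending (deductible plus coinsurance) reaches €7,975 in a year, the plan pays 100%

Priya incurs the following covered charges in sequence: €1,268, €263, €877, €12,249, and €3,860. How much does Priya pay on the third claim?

€470.20

Bill 1, €1,268: all of it applies to the deductible. Cost to patient: €1,268. OOP to date €1,268.
Bill 2, €263: all of it applies to the deductible. Patient owes €263 (running OOP €1,531).
Bill 3, €877: €199 finishes the deductible; €678 goes to coinsurance; patient's 40% is €271.20. Cost to patient: €470.20. OOP to date €2,001.20.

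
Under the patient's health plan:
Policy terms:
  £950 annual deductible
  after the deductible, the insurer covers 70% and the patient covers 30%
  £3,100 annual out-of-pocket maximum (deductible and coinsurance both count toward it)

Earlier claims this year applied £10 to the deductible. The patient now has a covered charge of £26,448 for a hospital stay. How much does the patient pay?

£3,090

£10 of the £950 deductible is already met, leaving £940.
The remaining £25,508 (= £26,448 − £940) moves to coinsurance.
Coinsurance: £25,508 × 30% = £7,652.40.
Patient responsibility before any cap: £940 + £7,652.40 = £8,592.40.
Adding £8,592.40 to the £10 already spent would give £8,602.40, which exceeds the £3,100 cap; the patient pays just £3,100 − £10 = £3,090.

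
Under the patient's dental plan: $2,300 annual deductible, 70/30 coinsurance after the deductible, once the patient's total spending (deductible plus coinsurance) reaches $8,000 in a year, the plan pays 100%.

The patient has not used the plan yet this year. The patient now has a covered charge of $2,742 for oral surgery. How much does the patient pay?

Deductible not yet touched, so the first $2,300 of the bill goes to the deductible.
After the $2,300 deductible portion, $2,742 − $2,300 = $442 is subject to coinsurance.
Patient's 30% share of $442 is $132.60.
So the patient owes $2,300 + $132.60 = $2,432.60 before any cap.
Year-to-date out-of-pocket becomes $0 + $2,432.60 = $2,432.60, still under the $8,000 maximum, so no cap applies.

$2,432.60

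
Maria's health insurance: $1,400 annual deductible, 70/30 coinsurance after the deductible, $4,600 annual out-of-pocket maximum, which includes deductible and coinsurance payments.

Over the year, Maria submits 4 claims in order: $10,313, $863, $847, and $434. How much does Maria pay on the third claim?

Claim 1 ($10,313): $1,400 finishes the deductible; $8,913 goes to coinsurance; patient's 30% is $2,673.90. Patient owes $4,073.90 (running OOP $4,073.90).
Claim 2 ($863): deductible already satisfied, so patient's share is 30% × $863 = $258.90. Patient pays $258.90; OOP now $4,332.80.
Claim 3 ($847): deductible already satisfied, so patient's share is 30% × $847 = $254.10. Cost to patient: $254.10. OOP to date $4,586.90.

$254.10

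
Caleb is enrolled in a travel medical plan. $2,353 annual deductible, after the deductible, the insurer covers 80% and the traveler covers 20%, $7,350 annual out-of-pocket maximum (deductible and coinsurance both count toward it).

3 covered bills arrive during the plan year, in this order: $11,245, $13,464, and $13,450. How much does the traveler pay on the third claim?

$525.80

Claim 1 ($11,245): $2,353 to deductible, leaving $8,892; 20% of $8,892 = $1,778.40. Traveler pays $4,131.40; OOP now $4,131.40.
Claim 2 ($13,464): 20% coinsurance on $13,464 = $2,692.80. Traveler pays $2,692.80; OOP now $6,824.20.
Claim 3 ($13,450): 20% coinsurance on $13,450 = $2,690. Adding that to $6,824.20 gives $9,514.20, past the $7,350 cap; traveler pays only $7,350 − $6,824.20 = $525.80.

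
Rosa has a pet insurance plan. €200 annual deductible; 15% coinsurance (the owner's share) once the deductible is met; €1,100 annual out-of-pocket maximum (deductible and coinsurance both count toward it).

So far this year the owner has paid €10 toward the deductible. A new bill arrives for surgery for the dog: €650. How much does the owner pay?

Deductible still to meet: €200 − €10 = €190.
After the €190 deductible portion, €650 − €190 = €460 is subject to coinsurance.
Coinsurance: €460 × 15% = €69.
So the owner owes €190 + €69 = €259 before any cap.
Year-to-date out-of-pocket becomes €10 + €259 = €269, still under the €1,100 maximum, so no cap applies.

€259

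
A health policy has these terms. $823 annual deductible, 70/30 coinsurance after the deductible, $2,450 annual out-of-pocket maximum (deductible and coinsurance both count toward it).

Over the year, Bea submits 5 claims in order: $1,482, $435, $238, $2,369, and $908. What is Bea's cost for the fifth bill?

Claim 1 — $1,482: $823 to deductible, leaving $659; patient's 30% is $197.70. Patient pays $1,020.70; OOP now $1,020.70.
Claim 2 — $435: deductible already satisfied, so patient's share is 30% × $435 = $130.50. Patient owes $130.50 (running OOP $1,151.20).
Claim 3 — $238: deductible met; 30% of $238 = $71.40. Cost to patient: $71.40. OOP to date $1,222.60.
Claim 4 — $2,369: deductible already satisfied, so patient's share is 30% × $2,369 = $710.70. Cost to patient: $710.70. OOP to date $1,933.30.
Claim 5 — $908: deductible already satisfied, so patient's share is 30% × $908 = $272.40. Cost to patient: $272.40. OOP to date $2,205.70.

$272.40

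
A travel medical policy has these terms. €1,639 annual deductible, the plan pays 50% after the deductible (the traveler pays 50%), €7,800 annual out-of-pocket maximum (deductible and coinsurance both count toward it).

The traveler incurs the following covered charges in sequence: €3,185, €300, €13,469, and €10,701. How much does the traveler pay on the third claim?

€5,238

Claim 1 (€3,185): €1,639 to deductible, leaving €1,546; traveler's 50% is €773. Cost to traveler: €2,412. OOP to date €2,412.
Claim 2 (€300): 50% coinsurance on €300 = €150. Cost to traveler: €150. OOP to date €2,562.
Claim 3 (€13,469): 50% coinsurance on €13,469 = €6,734.50. Adding that to €2,562 gives €9,296.50, past the €7,800 cap; traveler pays only €7,800 − €2,562 = €5,238.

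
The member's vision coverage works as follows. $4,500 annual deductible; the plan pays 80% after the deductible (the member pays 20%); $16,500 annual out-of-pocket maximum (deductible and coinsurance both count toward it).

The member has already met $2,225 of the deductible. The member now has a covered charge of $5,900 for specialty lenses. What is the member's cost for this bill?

Deductible still to meet: $4,500 − $2,225 = $2,275.
The remaining $3,625 (= $5,900 − $2,275) moves to coinsurance.
Member's 20% share of $3,625 is $725.
That puts the member's cost at $2,275 + $725 = $3,000 before any cap.
Year-to-date out-of-pocket becomes $2,225 + $3,000 = $5,225, still under the $16,500 maximum, so no cap applies.

$3,000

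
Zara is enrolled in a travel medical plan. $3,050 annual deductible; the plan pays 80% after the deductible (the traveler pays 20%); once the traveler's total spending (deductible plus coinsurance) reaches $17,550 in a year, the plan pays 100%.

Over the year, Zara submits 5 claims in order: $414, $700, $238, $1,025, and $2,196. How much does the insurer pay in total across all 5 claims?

Claim 1 ($414): fully absorbed by the deductible. Traveler owes $414 (running OOP $414). Insurer: $414 − $414 = $0.
Claim 2 ($700): all of it applies to the deductible. Traveler pays $700; OOP now $1,114. Plan pays $700 − $700 = $0.
Claim 3 ($238): fully absorbed by the deductible. Traveler pays $238; OOP now $1,352. Insurer: $238 − $238 = $0.
Claim 4 ($1,025): entire amount goes to the deductible. Traveler pays $1,025; OOP now $2,377. Plan pays $1,025 − $1,025 = $0.
Claim 5 ($2,196): deductible takes $673, $1,523 remains; coinsurance $1,523 × 20% = $304.60. Traveler owes $977.60 (running OOP $3,354.60). Insurer: $2,196 − $977.60 = $1,218.40.
Insurer total = bills − traveler's total = $4,573 − $3,354.60 = $1,218.40.

$1,218.40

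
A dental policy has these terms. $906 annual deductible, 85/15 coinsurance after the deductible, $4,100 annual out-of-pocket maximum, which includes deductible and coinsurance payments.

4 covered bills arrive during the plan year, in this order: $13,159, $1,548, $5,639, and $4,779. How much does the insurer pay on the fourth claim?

Claim 1 ($13,159): $906 to deductible, leaving $12,253; coinsurance $12,253 × 15% = $1,837.95. Patient pays $2,743.95; OOP now $2,743.95. Insurer: $13,159 − $2,743.95 = $10,415.05.
Claim 2 ($1,548): deductible already satisfied, so patient's share is 15% × $1,548 = $232.20. Cost to patient: $232.20. OOP to date $2,976.15. Insurer: $1,548 − $232.20 = $1,315.80.
Claim 3 ($5,639): deductible met; 15% of $5,639 = $845.85. Patient owes $845.85 (running OOP $3,822). Insurer: $5,639 − $845.85 = $4,793.15.
Claim 4 ($4,779): deductible already satisfied, so patient's share is 15% × $4,779 = $716.85. That would push OOP to $4,538.85, over the $4,100 cap, so patient pays $4,100 − $3,822 = $278. Insurer: $4,779 − $278 = $4,501.

$4,501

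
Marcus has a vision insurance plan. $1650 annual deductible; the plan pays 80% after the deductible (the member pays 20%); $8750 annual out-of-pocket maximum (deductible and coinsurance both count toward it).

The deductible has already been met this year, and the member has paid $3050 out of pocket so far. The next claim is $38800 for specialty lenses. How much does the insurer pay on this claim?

The deductible is already satisfied, so the full bill goes to coinsurance.
Coinsurance: $38800 × 20% = $7760.
Year-to-date out-of-pocket would reach $3050 + $7760 = $10810, above the $8750 maximum, so the member pays only $8750 − $3050 = $5700.
The insurer covers the remainder: $38800 − $5700 = $33100.

$33100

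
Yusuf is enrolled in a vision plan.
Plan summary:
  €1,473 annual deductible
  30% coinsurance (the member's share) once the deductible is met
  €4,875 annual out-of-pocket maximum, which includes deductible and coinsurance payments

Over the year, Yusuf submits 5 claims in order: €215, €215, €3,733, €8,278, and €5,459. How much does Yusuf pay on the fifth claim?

Claim 1 — €215: fully absorbed by the deductible. Cost to member: €215. OOP to date €215.
Claim 2 — €215: entire amount goes to the deductible. Member pays €215; OOP now €430.
Claim 3 — €3,733: €1,043 finishes the deductible; €2,690 goes to coinsurance; coinsurance €2,690 × 30% = €807. Member owes €1,850 (running OOP €2,280).
Claim 4 — €8,278: 30% coinsurance on €8,278 = €2,483.40. Cost to member: €2,483.40. OOP to date €4,763.40.
Claim 5 — €5,459: deductible already satisfied, so member's share is 30% × €5,459 = €1,637.70. OOP would hit €6,401.10 > €4,875, so the cap limits the member to €4,875 − €4,763.40 = €111.60.

€111.60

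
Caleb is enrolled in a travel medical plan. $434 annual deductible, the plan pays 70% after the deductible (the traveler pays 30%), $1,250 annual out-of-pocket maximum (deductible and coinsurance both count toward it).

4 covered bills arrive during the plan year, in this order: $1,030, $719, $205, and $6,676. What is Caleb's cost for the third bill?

$61.50

Bill 1, $1,030: $434 finishes the deductible; $596 goes to coinsurance; 30% of $596 = $178.80. Traveler owes $612.80 (running OOP $612.80).
Bill 2, $719: 30% coinsurance on $719 = $215.70. Cost to traveler: $215.70. OOP to date $828.50.
Bill 3, $205: 30% coinsurance on $205 = $61.50. Traveler owes $61.50 (running OOP $890).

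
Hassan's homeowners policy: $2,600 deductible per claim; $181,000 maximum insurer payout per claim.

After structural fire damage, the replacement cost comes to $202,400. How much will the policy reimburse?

$181,000

Subtract the deductible: $202,400 − $2,600 = $199,800.
Since $199,800 > $181,000, the payout is capped at $181,000.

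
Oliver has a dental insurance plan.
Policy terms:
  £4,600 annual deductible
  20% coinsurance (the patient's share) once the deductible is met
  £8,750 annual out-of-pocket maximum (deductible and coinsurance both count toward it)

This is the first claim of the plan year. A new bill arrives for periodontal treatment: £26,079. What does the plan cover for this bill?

Nothing has been paid toward the £4,600 deductible, so the first £4,600 of this charge is applied there.
That leaves £26,079 − £4,600 = £21,479 for coinsurance.
20% of £21,479 = £4,295.80 falls to the patient.
Patient responsibility before any cap: £4,600 + £4,295.80 = £8,895.80.
Year-to-date out-of-pocket would reach £0 + £8,895.80 = £8,895.80, above the £8,750 maximum, so the patient pays only £8,750 − £0 = £8,750.
Insurer pays the balance: £26,079 − £8,750 = £17,329.

£17,329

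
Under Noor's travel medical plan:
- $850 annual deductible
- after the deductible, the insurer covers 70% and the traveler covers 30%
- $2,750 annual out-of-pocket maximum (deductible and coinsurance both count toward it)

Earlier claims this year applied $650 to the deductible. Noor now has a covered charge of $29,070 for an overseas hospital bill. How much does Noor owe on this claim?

Remaining deductible: $850 − $650 = $200.
After the $200 deductible portion, $29,070 − $200 = $28,870 is subject to coinsurance.
Traveler's 30% share of $28,870 is $8,661.
So the traveler owes $200 + $8,661 = $8,861 before any cap.
That would bring total out-of-pocket to $9,511, past the $2,750 cap. The traveler is capped at $2,750 − $650 = $2,100 on this claim.

$2,100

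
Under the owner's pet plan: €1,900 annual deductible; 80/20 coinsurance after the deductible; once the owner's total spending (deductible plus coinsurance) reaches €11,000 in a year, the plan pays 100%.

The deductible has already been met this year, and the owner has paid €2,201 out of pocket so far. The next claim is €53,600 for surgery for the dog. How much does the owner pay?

€8,799

With the deductible met, the entire €53,600 is subject to coinsurance.
Owner's 20% share of €53,600 is €10,720.
Year-to-date out-of-pocket would reach €2,201 + €10,720 = €12,921, above the €11,000 maximum, so the owner pays only €11,000 − €2,201 = €8,799.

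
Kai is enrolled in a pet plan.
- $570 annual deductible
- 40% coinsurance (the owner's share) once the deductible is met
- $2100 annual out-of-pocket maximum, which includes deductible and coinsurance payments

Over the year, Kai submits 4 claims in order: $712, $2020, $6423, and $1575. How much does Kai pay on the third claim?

Claim 1 ($712): deductible takes $570, $142 remains; coinsurance $142 × 40% = $56.80. Owner owes $626.80 (running OOP $626.80).
Claim 2 ($2020): deductible already satisfied, so owner's share is 40% × $2020 = $808. Owner pays $808; OOP now $1434.80.
Claim 3 ($6423): 40% coinsurance on $6423 = $2569.20. OOP would hit $4004 > $2100, so the cap limits the owner to $2100 − $1434.80 = $665.20.

$665.20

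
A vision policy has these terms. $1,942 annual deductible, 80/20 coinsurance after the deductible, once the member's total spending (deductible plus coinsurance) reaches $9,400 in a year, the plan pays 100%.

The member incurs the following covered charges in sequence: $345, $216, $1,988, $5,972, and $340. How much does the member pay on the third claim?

Claim 1 ($345): fully absorbed by the deductible. Cost to member: $345. OOP to date $345.
Claim 2 ($216): fully absorbed by the deductible. Member owes $216 (running OOP $561).
Claim 3 ($1,988): $1,381 finishes the deductible; $607 goes to coinsurance; member's 20% is $121.40. Member owes $1,502.40 (running OOP $2,063.40).

$1,502.40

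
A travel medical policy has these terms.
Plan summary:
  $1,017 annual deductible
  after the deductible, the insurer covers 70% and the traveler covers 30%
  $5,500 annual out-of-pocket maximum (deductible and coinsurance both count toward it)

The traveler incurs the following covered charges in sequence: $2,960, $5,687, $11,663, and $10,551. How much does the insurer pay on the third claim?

Bill 1, $2,960: $1,017 finishes the deductible; $1,943 goes to coinsurance; 30% of $1,943 = $582.90. Traveler owes $1,599.90 (running OOP $1,599.90). Plan pays $2,960 − $1,599.90 = $1,360.10.
Bill 2, $5,687: deductible met; 30% of $5,687 = $1,706.10. Traveler owes $1,706.10 (running OOP $3,306). Plan pays $5,687 − $1,706.10 = $3,980.90.
Bill 3, $11,663: 30% coinsurance on $11,663 = $3,498.90. That would push OOP to $6,804.90, over the $5,500 cap, so traveler pays $5,500 − $3,306 = $2,194. Plan pays $11,663 − $2,194 = $9,469.

$9,469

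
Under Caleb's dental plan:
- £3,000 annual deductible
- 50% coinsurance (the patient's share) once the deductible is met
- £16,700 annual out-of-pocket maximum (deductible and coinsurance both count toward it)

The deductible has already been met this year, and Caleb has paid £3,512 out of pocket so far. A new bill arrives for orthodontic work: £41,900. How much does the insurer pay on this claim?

With the deductible met, the entire £41,900 is subject to coinsurance.
50% of £41,900 = £20,950 falls to the patient.
Year-to-date out-of-pocket would reach £3,512 + £20,950 = £24,462, above the £16,700 maximum, so the patient pays only £16,700 − £3,512 = £13,188.
The plan picks up £41,900 − £13,188 = £28,712.

£28,712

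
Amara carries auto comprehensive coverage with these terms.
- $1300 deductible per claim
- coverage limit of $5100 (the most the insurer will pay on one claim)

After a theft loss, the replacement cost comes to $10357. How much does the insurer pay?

$5100

Less the $1300 deductible: $10357 − $1300 = $9057.
$9057 exceeds the $5100 limit, so the insurer pays the limit: $5100.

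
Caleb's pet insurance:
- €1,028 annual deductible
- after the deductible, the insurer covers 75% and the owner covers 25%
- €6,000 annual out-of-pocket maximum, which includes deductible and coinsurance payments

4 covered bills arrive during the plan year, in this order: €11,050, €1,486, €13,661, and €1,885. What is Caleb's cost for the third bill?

€2,095

Claim 1 — €11,050: €1,028 to deductible, leaving €10,022; coinsurance €10,022 × 25% = €2,505.50. Cost to owner: €3,533.50. OOP to date €3,533.50.
Claim 2 — €1,486: 25% coinsurance on €1,486 = €371.50. Cost to owner: €371.50. OOP to date €3,905.
Claim 3 — €13,661: deductible already satisfied, so owner's share is 25% × €13,661 = €3,415.25. That would push OOP to €7,320.25, over the €6,000 cap, so owner pays €6,000 − €3,905 = €2,095.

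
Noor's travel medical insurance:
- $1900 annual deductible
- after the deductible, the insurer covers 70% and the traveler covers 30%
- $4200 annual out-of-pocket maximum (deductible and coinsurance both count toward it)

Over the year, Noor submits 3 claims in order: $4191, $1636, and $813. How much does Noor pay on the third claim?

Claim 1 — $4191: deductible takes $1900, $2291 remains; coinsurance $2291 × 30% = $687.30. Traveler owes $2587.30 (running OOP $2587.30).
Claim 2 — $1636: deductible met; 30% of $1636 = $490.80. Traveler owes $490.80 (running OOP $3078.10).
Claim 3 — $813: deductible met; 30% of $813 = $243.90. Traveler pays $243.90; OOP now $3322.

$243.90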